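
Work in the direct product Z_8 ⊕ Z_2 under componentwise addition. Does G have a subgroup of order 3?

No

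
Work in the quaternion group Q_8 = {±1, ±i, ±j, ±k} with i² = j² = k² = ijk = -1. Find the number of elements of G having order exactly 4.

The elements of order 4 are: i, -i, j, -j, k, -k.
That's 6.

6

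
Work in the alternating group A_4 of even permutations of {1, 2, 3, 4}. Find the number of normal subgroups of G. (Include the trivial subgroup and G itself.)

G has 10 subgroups. Checking conjugation-invariance by order — order 1: 1/1 normal; order 2: 0/3 normal; order 3: 0/4 normal; order 4: 1/1 normal; order 12: 1/1 normal.
Total normal subgroups: 3.

3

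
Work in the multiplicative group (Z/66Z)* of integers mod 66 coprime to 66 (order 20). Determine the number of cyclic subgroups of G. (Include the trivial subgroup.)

8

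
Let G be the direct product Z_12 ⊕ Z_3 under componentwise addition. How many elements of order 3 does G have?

8

An element (a,b) has order lcm(ord(a), ord(b)); count pairs with lcm equal to 3.
Enumerating gives 8 such elements.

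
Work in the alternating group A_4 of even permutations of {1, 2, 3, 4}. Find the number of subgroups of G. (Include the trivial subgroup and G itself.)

|G| = 12, so by Lagrange every subgroup order divides 12. Divisors: 1, 2, 3, 4, 6, 12.
Subgroups by order — order 1: 1; order 2: 3; order 3: 4; order 4: 1; order 6: 0; order 12: 1.
Total: 1 + 3 + 4 + 1 + 0 + 1 = 10.

10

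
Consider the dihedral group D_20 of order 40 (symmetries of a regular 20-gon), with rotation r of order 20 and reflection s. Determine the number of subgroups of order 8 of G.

|G| = 40 and 8 | 40, so subgroups of order 8 are possible by Lagrange.
The subgroups of order 8 are: {e, r^5, r^10, r^15, s, r^5s, r^10s, r^15s}; {e, r^5, r^10, r^15, rs, r^6s, r^11s, r^16s}; {e, r^5, r^10, r^15, r^2s, r^7s, r^12s, r^17s}; {e, r^5, r^10, r^15, r^3s, r^8s, r^13s, r^18s}; … (5 in all).
So G has 5 subgroups of order 8.

5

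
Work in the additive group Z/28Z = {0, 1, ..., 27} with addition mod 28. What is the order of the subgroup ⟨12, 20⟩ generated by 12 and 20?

|⟨12⟩| = 7 and |⟨20⟩| = 7, so |H| is a multiple of lcm(7, 7) = 7 and divides |G| = 28.
Closing under the operation: H = {0, 4, 8, 12, 16, 20, 24}, so |H| = 7.

7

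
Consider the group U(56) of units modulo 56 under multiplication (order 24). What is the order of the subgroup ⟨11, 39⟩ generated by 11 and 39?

12

|⟨11⟩| = 6 and |⟨39⟩| = 6, so |H| is a multiple of lcm(6, 6) = 6 and divides |G| = 24.
Closing under the operation: H = {1, 9, 11, 15, 23, 25, 29, 37, 39, 43, 51, 53}, so |H| = 12.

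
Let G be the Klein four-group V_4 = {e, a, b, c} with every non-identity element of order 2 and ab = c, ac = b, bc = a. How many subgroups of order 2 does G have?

3

|G| = 4 and 2 | 4, so subgroups of order 2 are possible by Lagrange.
The subgroups of order 2 are: {e, a}; {e, b}; {e, c}.
So G has 3 subgroups of order 2.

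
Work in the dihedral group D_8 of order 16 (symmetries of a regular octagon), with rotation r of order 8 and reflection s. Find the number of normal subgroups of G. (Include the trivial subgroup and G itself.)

G has 19 subgroups. Checking conjugation-invariance by order — order 1: 1/1 normal; order 2: 1/9 normal; order 4: 1/5 normal; order 8: 3/3 normal; order 16: 1/1 normal.
Total normal subgroups: 7.

7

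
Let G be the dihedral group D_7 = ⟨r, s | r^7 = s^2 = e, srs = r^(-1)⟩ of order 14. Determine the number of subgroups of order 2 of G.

|G| = 14 and 2 | 14, so subgroups of order 2 are possible by Lagrange.
The subgroups of order 2 are: {e, r^2s}; {e, r^3s}; {e, r^4s}; {e, r^5s}; … (7 in all).
So G has 7 subgroups of order 2.

7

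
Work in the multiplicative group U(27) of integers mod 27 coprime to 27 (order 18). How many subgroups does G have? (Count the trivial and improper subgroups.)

6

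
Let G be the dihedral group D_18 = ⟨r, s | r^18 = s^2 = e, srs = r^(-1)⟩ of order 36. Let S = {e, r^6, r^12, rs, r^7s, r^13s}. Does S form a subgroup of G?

|S| = 6 divides |G| = 36, consistent with Lagrange.
S contains the identity, every element's inverse is in S, and S is closed under ·: it is a subgroup.

Yes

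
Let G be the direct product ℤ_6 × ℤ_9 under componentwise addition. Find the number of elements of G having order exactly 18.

An element (a,b) has order lcm(ord(a), ord(b)); count pairs with lcm equal to 18.
Enumerating gives 18 such elements.

18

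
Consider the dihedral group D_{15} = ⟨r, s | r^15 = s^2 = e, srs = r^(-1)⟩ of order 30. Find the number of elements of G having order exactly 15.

The elements of order 15 are: r, r^2, r^4, r^7, r^8, r^11, r^13, r^14.
That's 8.

8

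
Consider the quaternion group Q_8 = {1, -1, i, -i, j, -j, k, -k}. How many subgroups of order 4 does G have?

3

|G| = 8 and 4 | 8, so subgroups of order 4 are possible by Lagrange.
The subgroups of order 4 are: {1, -1, i, -i}; {1, -1, j, -j}; {1, -1, k, -k}.
So G has 3 subgroups of order 4.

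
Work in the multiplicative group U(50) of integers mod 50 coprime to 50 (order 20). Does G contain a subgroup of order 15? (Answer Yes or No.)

No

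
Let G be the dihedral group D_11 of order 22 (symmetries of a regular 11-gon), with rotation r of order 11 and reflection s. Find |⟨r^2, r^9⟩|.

11

|⟨r^2⟩| = 11 and |⟨r^9⟩| = 11, so |H| is a multiple of lcm(11, 11) = 11 and divides |G| = 22.
Closing under the operation: H = {e, r, r^2, r^3, r^4, r^5, r^6, r^7, r^8, r^9, r^10}, so |H| = 11.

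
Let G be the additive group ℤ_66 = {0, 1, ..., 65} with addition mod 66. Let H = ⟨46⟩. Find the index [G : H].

2

|⟨46⟩| = 33 and |G| = 66.
By Lagrange, [G : H] = |G|/|H| = 66/33 = 2.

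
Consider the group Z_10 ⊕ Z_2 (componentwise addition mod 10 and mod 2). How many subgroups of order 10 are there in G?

3

|G| = 20 and 10 | 20, so subgroups of order 10 are possible by Lagrange.
The subgroups of order 10 are: {(0,0), (0,1), (2,0), (2,1), (4,0), (4,1), (6,0), (6,1), (8,0), (8,1)}; {(0,0), (1,0), (2,0), (3,0), (4,0), (5,0), (6,0), (7,0), (8,0), (9,0)}; {(0,0), (1,1), (2,0), (3,1), (4,0), (5,1), (6,0), (7,1), (8,0), (9,1)}.
So G has 3 subgroups of order 10.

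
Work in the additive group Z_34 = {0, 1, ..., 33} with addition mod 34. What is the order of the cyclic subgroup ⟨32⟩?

In Z_34, the order of an element a is n/gcd(a, n).
gcd(32, 34) = 2, so |⟨32⟩| = 34/2 = 17.

17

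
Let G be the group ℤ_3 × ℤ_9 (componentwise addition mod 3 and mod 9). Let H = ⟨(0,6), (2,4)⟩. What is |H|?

|⟨(0,6)⟩| = 3 and |⟨(2,4)⟩| = 9, so |H| is a multiple of lcm(3, 9) = 9 and divides |G| = 27.
Closing under the operation: H = {(0,0), (0,3), (0,6), (1,2), (1,5), (1,8), (2,1), (2,4), (2,7)}, so |H| = 9.

9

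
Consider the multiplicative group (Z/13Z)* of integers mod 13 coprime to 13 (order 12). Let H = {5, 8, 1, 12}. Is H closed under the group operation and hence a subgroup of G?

Yes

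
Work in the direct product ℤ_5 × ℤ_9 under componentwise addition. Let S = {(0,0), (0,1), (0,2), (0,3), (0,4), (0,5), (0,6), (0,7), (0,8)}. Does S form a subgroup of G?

|S| = 9 divides |G| = 45, consistent with Lagrange.
S contains the identity, every element's inverse is in S, and S is closed under +: it is a subgroup.
In fact S = ⟨(0,1)⟩.

Yes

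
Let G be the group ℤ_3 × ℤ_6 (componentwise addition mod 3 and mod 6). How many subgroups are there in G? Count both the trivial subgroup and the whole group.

12

|G| = 18, so by Lagrange every subgroup order divides 18. Divisors: 1, 2, 3, 6, 9, 18.
Subgroups by order — order 1: 1; order 2: 1; order 3: 4; order 6: 4; order 9: 1; order 18: 1.
Total: 1 + 1 + 4 + 4 + 1 + 1 = 12.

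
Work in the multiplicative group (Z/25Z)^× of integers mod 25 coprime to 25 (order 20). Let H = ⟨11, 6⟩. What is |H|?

5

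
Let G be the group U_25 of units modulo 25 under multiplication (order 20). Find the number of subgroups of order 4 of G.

1

|G| = 20 and 4 | 20, so subgroups of order 4 are possible by Lagrange.
The subgroups of order 4 are: {1, 7, 18, 24}.
So G has 1 subgroup of order 4.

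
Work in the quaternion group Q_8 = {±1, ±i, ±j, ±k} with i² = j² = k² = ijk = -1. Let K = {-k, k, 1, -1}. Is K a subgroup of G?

Yes

|K| = 4 divides |G| = 8, consistent with Lagrange.
K contains the identity, every element's inverse is in K, and K is closed under ·: it is a subgroup.
In fact K = ⟨-k⟩.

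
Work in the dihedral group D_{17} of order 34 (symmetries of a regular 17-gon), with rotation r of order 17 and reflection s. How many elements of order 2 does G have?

17

Enumerating element orders in G gives 17 elements of order 2.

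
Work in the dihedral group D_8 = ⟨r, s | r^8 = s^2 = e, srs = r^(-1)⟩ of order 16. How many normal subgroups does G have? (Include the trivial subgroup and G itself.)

G has 19 subgroups. Checking conjugation-invariance by order — order 1: 1/1 normal; order 2: 1/9 normal; order 4: 1/5 normal; order 8: 3/3 normal; order 16: 1/1 normal.
Total normal subgroups: 7.

7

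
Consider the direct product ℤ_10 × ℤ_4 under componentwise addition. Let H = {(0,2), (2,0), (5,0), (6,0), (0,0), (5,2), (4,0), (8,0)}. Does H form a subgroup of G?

No

Closure fails: (4,0) + (0,2) = (4,2) ∉ H. So H is not a subgroup.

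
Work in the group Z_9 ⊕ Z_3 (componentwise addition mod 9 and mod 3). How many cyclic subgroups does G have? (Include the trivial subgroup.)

8

A cyclic subgroup of order d is generated by each of its φ(d) elements of order d, so the cyclic subgroups of order d number (#elements of order d)/φ(d).
Cyclic subgroups by order — order 1: 1; order 3: 4; order 9: 3.
Total: 8.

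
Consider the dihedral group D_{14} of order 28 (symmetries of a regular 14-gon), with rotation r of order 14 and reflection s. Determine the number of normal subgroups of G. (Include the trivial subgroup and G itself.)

7

G has 28 subgroups. Checking conjugation-invariance by order — order 1: 1/1 normal; order 2: 1/15 normal; order 4: 0/7 normal; order 7: 1/1 normal; order 14: 3/3 normal; order 28: 1/1 normal.
Total normal subgroups: 7.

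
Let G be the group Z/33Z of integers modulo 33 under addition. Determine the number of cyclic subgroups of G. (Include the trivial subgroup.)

4

A cyclic subgroup of order d is generated by each of its φ(d) elements of order d, so the cyclic subgroups of order d number (#elements of order d)/φ(d).
Cyclic subgroups by order — order 1: 1; order 3: 1; order 11: 1; order 33: 1.
Total: 4.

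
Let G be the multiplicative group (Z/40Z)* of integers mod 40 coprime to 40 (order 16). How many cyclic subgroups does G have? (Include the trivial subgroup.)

12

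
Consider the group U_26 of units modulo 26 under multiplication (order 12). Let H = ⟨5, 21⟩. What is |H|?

4

|⟨5⟩| = 4 and |⟨21⟩| = 4, so |H| is a multiple of lcm(4, 4) = 4 and divides |G| = 12.
Closing under the operation: H = {1, 5, 21, 25}, so |H| = 4.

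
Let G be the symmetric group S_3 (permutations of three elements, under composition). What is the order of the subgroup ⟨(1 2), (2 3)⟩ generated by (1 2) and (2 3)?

|⟨(1 2)⟩| = 2 and |⟨(2 3)⟩| = 2, so |H| is a multiple of lcm(2, 2) = 2 and divides |G| = 6.
Closing {(1 2), (2 3)} under the group operation gives all of G, so |H| = 6.

6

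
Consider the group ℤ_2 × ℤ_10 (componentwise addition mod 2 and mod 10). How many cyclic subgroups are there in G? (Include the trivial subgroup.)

8

A cyclic subgroup of order d is generated by each of its φ(d) elements of order d, so the cyclic subgroups of order d number (#elements of order d)/φ(d).
Cyclic subgroups by order — order 1: 1; order 2: 3; order 5: 1; order 10: 3.
Total: 8.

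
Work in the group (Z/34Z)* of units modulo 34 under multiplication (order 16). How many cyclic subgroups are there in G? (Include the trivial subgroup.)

5

Group the elements of G by the cyclic subgroup they generate; each cyclic subgroup of order d accounts for φ(d) elements.
Cyclic subgroups by order — order 1: 1; order 2: 1; order 4: 1; order 8: 1; order 16: 1.
Total: 5.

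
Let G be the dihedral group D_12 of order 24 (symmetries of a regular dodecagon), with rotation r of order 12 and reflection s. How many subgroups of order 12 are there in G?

3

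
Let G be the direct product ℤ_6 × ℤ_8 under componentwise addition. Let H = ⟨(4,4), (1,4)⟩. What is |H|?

12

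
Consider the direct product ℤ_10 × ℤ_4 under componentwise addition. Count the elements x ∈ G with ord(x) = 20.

16

An element (a,b) has order lcm(ord(a), ord(b)); count pairs with lcm equal to 20.
Enumerating gives 16 such elements.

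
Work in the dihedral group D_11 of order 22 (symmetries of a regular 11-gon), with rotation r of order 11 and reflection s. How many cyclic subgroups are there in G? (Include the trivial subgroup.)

13

Group the elements of G by the cyclic subgroup they generate; each cyclic subgroup of order d accounts for φ(d) elements.
Cyclic subgroups by order — order 1: 1; order 2: 11; order 11: 1.
Total: 13.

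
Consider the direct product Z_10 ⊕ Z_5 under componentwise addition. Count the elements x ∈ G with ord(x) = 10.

24

An element (a,b) has order lcm(ord(a), ord(b)); count pairs with lcm equal to 10.
Enumerating gives 24 such elements.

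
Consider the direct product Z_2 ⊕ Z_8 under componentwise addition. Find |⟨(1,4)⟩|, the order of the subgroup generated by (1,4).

The order of (1,4) in Z_2 × Z_8 is lcm(ord(1) in Z_2, ord(4) in Z_8).
ord(1) = 2 and ord(4) = 2, so |⟨(1,4)⟩| = lcm(2, 2) = 2.

2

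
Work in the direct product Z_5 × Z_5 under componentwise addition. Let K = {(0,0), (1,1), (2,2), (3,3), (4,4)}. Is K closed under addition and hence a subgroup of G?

Yes

|K| = 5 divides |G| = 25, consistent with Lagrange.
K contains the identity, every element's inverse is in K, and K is closed under +: it is a subgroup.
In fact K = ⟨(4,4)⟩.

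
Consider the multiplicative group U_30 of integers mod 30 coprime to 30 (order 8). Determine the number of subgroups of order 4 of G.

3

|G| = 8 and 4 | 8, so subgroups of order 4 are possible by Lagrange.
The subgroups of order 4 are: {1, 11, 19, 29}; {1, 7, 13, 19}; {1, 17, 19, 23}.
So G has 3 subgroups of order 4.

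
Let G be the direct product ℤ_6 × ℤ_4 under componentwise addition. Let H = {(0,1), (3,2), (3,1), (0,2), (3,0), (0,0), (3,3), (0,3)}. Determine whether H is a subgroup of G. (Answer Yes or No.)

|H| = 8 divides |G| = 24, consistent with Lagrange.
H contains the identity, every element's inverse is in H, and H is closed under +: it is a subgroup.

Yes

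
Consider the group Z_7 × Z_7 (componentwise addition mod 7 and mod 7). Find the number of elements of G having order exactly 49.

0

An element (a,b) has order lcm(ord(a), ord(b)); count pairs with lcm equal to 49.
Enumerating gives 0 such elements.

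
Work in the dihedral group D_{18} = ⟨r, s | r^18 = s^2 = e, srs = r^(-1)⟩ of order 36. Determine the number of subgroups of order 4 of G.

9

|G| = 36 and 4 | 36, so subgroups of order 4 are possible by Lagrange.
The subgroups of order 4 are: {e, r^9, rs, r^10s}; {e, r^9, r^2s, r^11s}; {e, r^9, r^3s, r^12s}; {e, r^9, r^4s, r^13s}; … (9 in all).
So G has 9 subgroups of order 4.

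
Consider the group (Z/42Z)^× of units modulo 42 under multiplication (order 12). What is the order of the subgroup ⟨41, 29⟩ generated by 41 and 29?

4

|⟨41⟩| = 2 and |⟨29⟩| = 2, so |H| is a multiple of lcm(2, 2) = 2 and divides |G| = 12.
Closing under the operation: H = {1, 13, 29, 41}, so |H| = 4.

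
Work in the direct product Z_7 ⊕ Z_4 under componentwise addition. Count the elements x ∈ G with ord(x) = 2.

An element (a,b) has order lcm(ord(a), ord(b)); count pairs with lcm equal to 2.
Enumerating gives 1 such elements.

1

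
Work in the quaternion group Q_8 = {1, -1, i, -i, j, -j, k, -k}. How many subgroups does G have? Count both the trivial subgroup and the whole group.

|G| = 8, so by Lagrange every subgroup order divides 8. Divisors: 1, 2, 4, 8.
Subgroups by order — order 1: 1; order 2: 1; order 4: 3; order 8: 1.
Total: 1 + 1 + 3 + 1 = 6.

6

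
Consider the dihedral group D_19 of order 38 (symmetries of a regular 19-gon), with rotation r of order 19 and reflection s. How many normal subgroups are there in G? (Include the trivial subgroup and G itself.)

G has 22 subgroups. Checking conjugation-invariance by order — order 1: 1/1 normal; order 2: 0/19 normal; order 19: 1/1 normal; order 38: 1/1 normal.
Total normal subgroups: 3.

3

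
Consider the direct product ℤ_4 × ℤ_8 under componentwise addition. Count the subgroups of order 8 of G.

|G| = 32 and 8 | 32, so subgroups of order 8 are possible by Lagrange.
The subgroups of order 8 are: {(0,0), (0,1), (0,2), (0,3), (0,4), (0,5), (0,6), (0,7)}; {(0,0), (0,2), (0,4), (0,6), (2,0), (2,2), (2,4), (2,6)}; {(0,0), (0,2), (0,4), (0,6), (2,1), (2,3), (2,5), (2,7)}; {(0,0), (0,4), (1,0), (1,4), (2,0), (2,4), (3,0), (3,4)}; … (7 in all).
So G has 7 subgroups of order 8.

7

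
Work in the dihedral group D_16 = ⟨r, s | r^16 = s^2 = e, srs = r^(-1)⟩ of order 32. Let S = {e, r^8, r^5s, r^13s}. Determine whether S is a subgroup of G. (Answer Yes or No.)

Yes

|S| = 4 divides |G| = 32, consistent with Lagrange.
S contains the identity, every element's inverse is in S, and S is closed under ·: it is a subgroup.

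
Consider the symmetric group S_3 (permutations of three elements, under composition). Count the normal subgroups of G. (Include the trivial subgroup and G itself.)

G has 6 subgroups. Checking conjugation-invariance by order — order 1: 1/1 normal; order 2: 0/3 normal; order 3: 1/1 normal; order 6: 1/1 normal.
Total normal subgroups: 3.

3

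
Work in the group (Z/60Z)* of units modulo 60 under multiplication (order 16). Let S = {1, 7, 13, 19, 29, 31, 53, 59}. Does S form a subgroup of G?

No

53 ∈ S but its inverse 17 ∉ S, so S is not a subgroup.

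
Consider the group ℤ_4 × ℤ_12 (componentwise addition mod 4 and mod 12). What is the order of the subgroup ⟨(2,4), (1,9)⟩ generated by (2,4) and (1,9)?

24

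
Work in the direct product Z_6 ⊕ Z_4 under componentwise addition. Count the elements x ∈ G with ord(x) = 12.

An element (a,b) has order lcm(ord(a), ord(b)); count pairs with lcm equal to 12.
Enumerating gives 8 such elements.

8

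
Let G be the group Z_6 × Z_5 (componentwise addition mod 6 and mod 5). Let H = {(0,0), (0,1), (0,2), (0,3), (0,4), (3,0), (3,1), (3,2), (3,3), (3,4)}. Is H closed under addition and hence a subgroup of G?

Yes

|H| = 10 divides |G| = 30, consistent with Lagrange.
H contains the identity, every element's inverse is in H, and H is closed under +: it is a subgroup.
In fact H = ⟨(3,4)⟩.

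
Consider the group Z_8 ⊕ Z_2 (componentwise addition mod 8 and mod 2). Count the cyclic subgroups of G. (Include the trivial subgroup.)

Group the elements of G by the cyclic subgroup they generate; each cyclic subgroup of order d accounts for φ(d) elements.
Cyclic subgroups by order — order 1: 1; order 2: 3; order 4: 2; order 8: 2.
Total: 8.

8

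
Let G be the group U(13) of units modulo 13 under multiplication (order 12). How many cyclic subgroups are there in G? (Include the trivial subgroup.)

6

Each element a generates a cyclic subgroup ⟨a⟩; distinct elements may generate the same one (a cyclic group of order d has φ(d) generators).
Cyclic subgroups by order — order 1: 1; order 2: 1; order 3: 1; order 4: 1; order 6: 1; order 12: 1.
Total: 6.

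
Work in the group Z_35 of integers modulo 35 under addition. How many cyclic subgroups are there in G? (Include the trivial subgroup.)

Each element a generates a cyclic subgroup ⟨a⟩; distinct elements may generate the same one (a cyclic group of order d has φ(d) generators).
Cyclic subgroups by order — order 1: 1; order 5: 1; order 7: 1; order 35: 1.
Total: 4.

4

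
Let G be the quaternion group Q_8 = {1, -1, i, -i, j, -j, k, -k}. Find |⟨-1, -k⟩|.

|⟨-1⟩| = 2 and |⟨-k⟩| = 4, so |H| is a multiple of lcm(2, 4) = 4 and divides |G| = 8.
Closing under the operation: H = {1, -1, k, -k}, so |H| = 4.

4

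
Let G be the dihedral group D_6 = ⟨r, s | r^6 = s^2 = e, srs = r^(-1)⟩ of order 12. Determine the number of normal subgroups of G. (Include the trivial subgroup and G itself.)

7

G has 16 subgroups. Checking conjugation-invariance by order — order 1: 1/1 normal; order 2: 1/7 normal; order 3: 1/1 normal; order 4: 0/3 normal; order 6: 3/3 normal; order 12: 1/1 normal.
Total normal subgroups: 7.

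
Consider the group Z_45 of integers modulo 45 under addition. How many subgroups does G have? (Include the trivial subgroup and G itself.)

6

Subgroups of the cyclic group Z_45 correspond bijectively to divisors of 45.
Divisors of 45: 1, 3, 5, 9, 15, 45.
So Z_45 has 6 subgroups.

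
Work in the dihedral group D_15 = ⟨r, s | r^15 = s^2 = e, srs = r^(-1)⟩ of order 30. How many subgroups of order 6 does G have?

|G| = 30 and 6 | 30, so subgroups of order 6 are possible by Lagrange.
The subgroups of order 6 are: {e, r^5, r^10, s, r^5s, r^10s}; {e, r^5, r^10, rs, r^6s, r^11s}; {e, r^5, r^10, r^2s, r^7s, r^12s}; {e, r^5, r^10, r^3s, r^8s, r^13s}; … (5 in all).
So G has 5 subgroups of order 6.

5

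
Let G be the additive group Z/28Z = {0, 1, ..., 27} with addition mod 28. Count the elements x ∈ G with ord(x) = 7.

6

In a cyclic group of order 28, the number of elements of order d (for d | 28) is φ(d).
φ(7) = 6.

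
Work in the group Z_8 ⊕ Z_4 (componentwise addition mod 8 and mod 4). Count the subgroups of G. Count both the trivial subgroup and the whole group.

22

|G| = 32, so by Lagrange every subgroup order divides 32. Divisors: 1, 2, 4, 8, 16, 32.
Subgroups by order — order 1: 1; order 2: 3; order 4: 7; order 8: 7; order 16: 3; order 32: 1.
Total: 1 + 3 + 7 + 7 + 3 + 1 = 22.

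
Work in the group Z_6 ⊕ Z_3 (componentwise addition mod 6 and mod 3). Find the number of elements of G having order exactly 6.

An element (a,b) has order lcm(ord(a), ord(b)); count pairs with lcm equal to 6.
Enumerating gives 8 such elements.

8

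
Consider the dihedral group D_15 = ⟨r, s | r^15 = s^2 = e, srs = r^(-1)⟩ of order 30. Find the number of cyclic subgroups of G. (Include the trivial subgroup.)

19

Group the elements of G by the cyclic subgroup they generate; each cyclic subgroup of order d accounts for φ(d) elements.
Cyclic subgroups by order — order 1: 1; order 2: 15; order 3: 1; order 5: 1; order 15: 1.
Total: 19.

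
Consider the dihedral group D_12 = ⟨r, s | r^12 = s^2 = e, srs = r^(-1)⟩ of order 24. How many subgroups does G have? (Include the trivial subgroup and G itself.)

|G| = 24, so by Lagrange every subgroup order divides 24. Divisors: 1, 2, 3, 4, 6, 8, 12, 24.
Subgroups by order — order 1: 1; order 2: 13; order 3: 1; order 4: 7; order 6: 5; order 8: 3; order 12: 3; order 24: 1.
Total: 1 + 13 + 1 + 7 + 5 + 3 + 3 + 1 = 34.

34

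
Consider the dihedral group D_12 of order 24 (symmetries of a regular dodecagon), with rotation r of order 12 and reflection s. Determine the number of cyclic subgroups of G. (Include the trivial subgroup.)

Each element a generates a cyclic subgroup ⟨a⟩; distinct elements may generate the same one (a cyclic group of order d has φ(d) generators).
Cyclic subgroups by order — order 1: 1; order 2: 13; order 3: 1; order 4: 1; order 6: 1; order 12: 1.
Total: 18.

18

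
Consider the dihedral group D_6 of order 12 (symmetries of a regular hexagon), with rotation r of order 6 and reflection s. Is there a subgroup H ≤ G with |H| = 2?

2 | 12. A subgroup of order 2 is {e, r^2s}.

Yes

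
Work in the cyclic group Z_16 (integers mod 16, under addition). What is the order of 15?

In Z_16, the order of an element a is n/gcd(a, n).
gcd(15, 16) = 1, so |⟨15⟩| = 16/1 = 16.

16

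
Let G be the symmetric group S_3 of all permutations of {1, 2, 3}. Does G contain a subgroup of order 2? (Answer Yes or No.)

Yes

2 | 6. A subgroup of order 2 is {e, (1 2)}.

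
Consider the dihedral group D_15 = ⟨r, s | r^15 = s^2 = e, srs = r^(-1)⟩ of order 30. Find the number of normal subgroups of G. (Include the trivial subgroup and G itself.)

G has 28 subgroups. Checking conjugation-invariance by order — order 1: 1/1 normal; order 2: 0/15 normal; order 3: 1/1 normal; order 5: 1/1 normal; order 6: 0/5 normal; order 10: 0/3 normal; order 15: 1/1 normal; order 30: 1/1 normal.
Total normal subgroups: 5.

5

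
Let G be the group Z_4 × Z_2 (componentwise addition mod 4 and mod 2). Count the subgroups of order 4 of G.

3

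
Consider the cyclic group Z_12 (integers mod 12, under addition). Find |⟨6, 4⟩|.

6

|⟨6⟩| = 2 and |⟨4⟩| = 3, so |H| is a multiple of lcm(2, 3) = 6 and divides |G| = 12.
Closing under the operation: H = {0, 2, 4, 6, 8, 10}, so |H| = 6.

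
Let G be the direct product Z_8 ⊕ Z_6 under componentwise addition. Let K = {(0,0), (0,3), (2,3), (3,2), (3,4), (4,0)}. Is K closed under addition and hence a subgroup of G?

No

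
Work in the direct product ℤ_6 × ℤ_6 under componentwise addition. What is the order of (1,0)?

6

The order of (1,0) in Z_6 × Z_6 is lcm(ord(1) in Z_6, ord(0) in Z_6).
ord(1) = 6 and ord(0) = 1, so |⟨(1,0)⟩| = lcm(6, 1) = 6.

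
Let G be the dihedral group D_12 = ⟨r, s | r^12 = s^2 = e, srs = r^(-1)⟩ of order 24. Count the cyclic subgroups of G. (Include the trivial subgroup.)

A cyclic subgroup of order d is generated by each of its φ(d) elements of order d, so the cyclic subgroups of order d number (#elements of order d)/φ(d).
Cyclic subgroups by order — order 1: 1; order 2: 13; order 3: 1; order 4: 1; order 6: 1; order 12: 1.
Total: 18.

18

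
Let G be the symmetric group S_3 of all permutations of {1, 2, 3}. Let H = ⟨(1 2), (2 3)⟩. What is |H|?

|⟨(1 2)⟩| = 2 and |⟨(2 3)⟩| = 2, so |H| is a multiple of lcm(2, 2) = 2 and divides |G| = 6.
Closing {(1 2), (2 3)} under the group operation gives all of G, so |H| = 6.

6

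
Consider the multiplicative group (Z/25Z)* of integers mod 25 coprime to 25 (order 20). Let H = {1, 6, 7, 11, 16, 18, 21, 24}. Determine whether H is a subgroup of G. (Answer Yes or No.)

|H| = 8 does not divide |G| = 20, so by Lagrange H is not a subgroup.

No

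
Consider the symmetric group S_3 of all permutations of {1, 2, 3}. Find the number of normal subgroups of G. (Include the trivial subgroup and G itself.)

3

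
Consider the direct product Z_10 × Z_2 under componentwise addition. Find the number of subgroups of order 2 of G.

|G| = 20 and 2 | 20, so subgroups of order 2 are possible by Lagrange.
The subgroups of order 2 are: {(0,0), (0,1)}; {(0,0), (5,0)}; {(0,0), (5,1)}.
So G has 3 subgroups of order 2.

3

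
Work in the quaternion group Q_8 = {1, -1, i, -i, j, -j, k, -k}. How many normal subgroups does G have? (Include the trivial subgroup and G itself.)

6

G has 6 subgroups. Checking conjugation-invariance by order — order 1: 1/1 normal; order 2: 1/1 normal; order 4: 3/3 normal; order 8: 1/1 normal.
Total normal subgroups: 6.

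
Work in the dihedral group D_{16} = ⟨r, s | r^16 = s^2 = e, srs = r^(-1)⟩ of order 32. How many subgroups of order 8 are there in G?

|G| = 32 and 8 | 32, so subgroups of order 8 are possible by Lagrange.
The subgroups of order 8 are: {e, r^2, r^4, r^6, r^8, r^10, r^12, r^14}; {e, r^4, r^8, r^12, r^2s, r^6s, r^10s, r^14s}; {e, r^4, r^8, r^12, r^3s, r^7s, r^11s, r^15s}; {e, r^4, r^8, r^12, s, r^4s, r^8s, r^12s}; … (5 in all).
So G has 5 subgroups of order 8.

5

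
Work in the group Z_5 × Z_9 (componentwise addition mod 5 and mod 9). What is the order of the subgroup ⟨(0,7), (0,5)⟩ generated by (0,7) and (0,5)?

|⟨(0,7)⟩| = 9 and |⟨(0,5)⟩| = 9, so |H| is a multiple of lcm(9, 9) = 9 and divides |G| = 45.
Closing under the operation: H = {(0,0), (0,1), (0,2), (0,3), (0,4), (0,5), (0,6), (0,7), (0,8)}, so |H| = 9.

9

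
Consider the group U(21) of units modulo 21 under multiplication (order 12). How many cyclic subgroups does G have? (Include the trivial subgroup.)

A cyclic subgroup of order d is generated by each of its φ(d) elements of order d, so the cyclic subgroups of order d number (#elements of order d)/φ(d).
Cyclic subgroups by order — order 1: 1; order 2: 3; order 3: 1; order 6: 3.
Total: 8.

8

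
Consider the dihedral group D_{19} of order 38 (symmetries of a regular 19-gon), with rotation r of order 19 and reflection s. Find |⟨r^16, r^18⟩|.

19

|⟨r^16⟩| = 19 and |⟨r^18⟩| = 19, so |H| is a multiple of lcm(19, 19) = 19 and divides |G| = 38.
Closing under the operation: H = {e, r, r^2, r^3, r^4, r^5, r^6, r^7, r^8, r^9, r^10, r^11, r^12, r^13, r^14, r^15, r^16, r^17, r^18}, so |H| = 19.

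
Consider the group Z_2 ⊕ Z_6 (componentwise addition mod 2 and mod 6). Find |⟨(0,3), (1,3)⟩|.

|⟨(0,3)⟩| = 2 and |⟨(1,3)⟩| = 2, so |H| is a multiple of lcm(2, 2) = 2 and divides |G| = 12.
Closing under the operation: H = {(0,0), (0,3), (1,0), (1,3)}, so |H| = 4.

4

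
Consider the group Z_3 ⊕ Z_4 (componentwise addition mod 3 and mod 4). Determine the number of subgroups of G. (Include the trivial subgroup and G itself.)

|G| = 12, so by Lagrange every subgroup order divides 12. Divisors: 1, 2, 3, 4, 6, 12.
Subgroups by order — order 1: 1; order 2: 1; order 3: 1; order 4: 1; order 6: 1; order 12: 1.
Total: 1 + 1 + 1 + 1 + 1 + 1 = 6.

6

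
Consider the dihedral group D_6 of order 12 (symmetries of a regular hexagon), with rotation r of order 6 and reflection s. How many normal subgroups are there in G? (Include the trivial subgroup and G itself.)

7

G has 16 subgroups. Checking conjugation-invariance by order — order 1: 1/1 normal; order 2: 1/7 normal; order 3: 1/1 normal; order 4: 0/3 normal; order 6: 3/3 normal; order 12: 1/1 normal.
Total normal subgroups: 7.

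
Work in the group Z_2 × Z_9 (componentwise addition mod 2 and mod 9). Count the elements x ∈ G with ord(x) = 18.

6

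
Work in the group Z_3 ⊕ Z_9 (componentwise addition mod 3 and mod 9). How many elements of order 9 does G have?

An element (a,b) has order lcm(ord(a), ord(b)); count pairs with lcm equal to 9.
Enumerating gives 18 such elements.

18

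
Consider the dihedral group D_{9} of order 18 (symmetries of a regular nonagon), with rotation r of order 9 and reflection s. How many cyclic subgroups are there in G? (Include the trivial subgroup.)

12

A cyclic subgroup of order d is generated by each of its φ(d) elements of order d, so the cyclic subgroups of order d number (#elements of order d)/φ(d).
Cyclic subgroups by order — order 1: 1; order 2: 9; order 3: 1; order 9: 1.
Total: 12.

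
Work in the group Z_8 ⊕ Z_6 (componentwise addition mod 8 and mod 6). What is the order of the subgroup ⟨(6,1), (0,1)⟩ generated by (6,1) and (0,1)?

|⟨(6,1)⟩| = 12 and |⟨(0,1)⟩| = 6, so |H| is a multiple of lcm(12, 6) = 12 and divides |G| = 48.
Closing under the operation: H = {(0,0), (0,1), (0,2), (0,3), (0,4), (0,5), (2,0), (2,1), (2,2), (2,3), (2,4), (2,5), (4,0), (4,1), (4,2), (4,3), (4,4), (4,5), (6,0), (6,1), (6,2), (6,3), (6,4), (6,5)}, so |H| = 24.

24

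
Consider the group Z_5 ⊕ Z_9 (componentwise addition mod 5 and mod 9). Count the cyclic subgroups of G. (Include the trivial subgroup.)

6

Group the elements of G by the cyclic subgroup they generate; each cyclic subgroup of order d accounts for φ(d) elements.
Cyclic subgroups by order — order 1: 1; order 3: 1; order 5: 1; order 9: 1; order 15: 1; order 45: 1.
Total: 6.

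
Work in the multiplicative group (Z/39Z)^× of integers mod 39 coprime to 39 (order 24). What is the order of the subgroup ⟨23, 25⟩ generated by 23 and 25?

|⟨23⟩| = 6 and |⟨25⟩| = 2, so |H| is a multiple of lcm(6, 2) = 6 and divides |G| = 24.
Closing under the operation: H = {1, 4, 10, 14, 16, 17, 22, 23, 25, 29, 35, 38}, so |H| = 12.

12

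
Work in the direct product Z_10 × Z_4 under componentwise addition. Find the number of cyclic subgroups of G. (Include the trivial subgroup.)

Group the elements of G by the cyclic subgroup they generate; each cyclic subgroup of order d accounts for φ(d) elements.
Cyclic subgroups by order — order 1: 1; order 2: 3; order 4: 2; order 5: 1; order 10: 3; order 20: 2.
Total: 12.

12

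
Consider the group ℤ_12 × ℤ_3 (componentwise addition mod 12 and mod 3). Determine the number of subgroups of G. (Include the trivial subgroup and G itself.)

18

|G| = 36, so by Lagrange every subgroup order divides 36. Divisors: 1, 2, 3, 4, 6, 9, 12, 18, 36.
Subgroups by order — order 1: 1; order 2: 1; order 3: 4; order 4: 1; order 6: 4; order 9: 1; order 12: 4; order 18: 1; order 36: 1.
Total: 1 + 1 + 4 + 1 + 4 + 1 + 4 + 1 + 1 = 18.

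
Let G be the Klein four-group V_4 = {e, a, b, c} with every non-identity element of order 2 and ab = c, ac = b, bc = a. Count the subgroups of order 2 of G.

|G| = 4 and 2 | 4, so subgroups of order 2 are possible by Lagrange.
The subgroups of order 2 are: {e, a}; {e, b}; {e, c}.
So G has 3 subgroups of order 2.

3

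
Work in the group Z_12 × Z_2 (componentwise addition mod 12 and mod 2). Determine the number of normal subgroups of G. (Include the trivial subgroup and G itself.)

16

G is abelian, so every subgroup is normal.
G has 16 subgroups in total, hence 16 normal subgroups.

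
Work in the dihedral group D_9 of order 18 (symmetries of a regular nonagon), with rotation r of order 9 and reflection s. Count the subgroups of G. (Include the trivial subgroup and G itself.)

|G| = 18, so by Lagrange every subgroup order divides 18. Divisors: 1, 2, 3, 6, 9, 18.
Subgroups by order — order 1: 1; order 2: 9; order 3: 1; order 6: 3; order 9: 1; order 18: 1.
Total: 1 + 9 + 1 + 3 + 1 + 1 = 16.

16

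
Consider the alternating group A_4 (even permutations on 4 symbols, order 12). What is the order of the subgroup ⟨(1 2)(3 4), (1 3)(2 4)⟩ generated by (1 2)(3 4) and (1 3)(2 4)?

4

|⟨(1 2)(3 4)⟩| = 2 and |⟨(1 3)(2 4)⟩| = 2, so |H| is a multiple of lcm(2, 2) = 2 and divides |G| = 12.
Closing under the operation: H = {e, (1 2)(3 4), (1 3)(2 4), (1 4)(2 3)}, so |H| = 4.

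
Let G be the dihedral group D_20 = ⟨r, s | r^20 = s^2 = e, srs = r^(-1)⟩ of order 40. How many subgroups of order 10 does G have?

|G| = 40 and 10 | 40, so subgroups of order 10 are possible by Lagrange.
The subgroups of order 10 are: {e, r^2, r^4, r^6, r^8, r^10, r^12, r^14, r^16, r^18}; {e, r^4, r^8, r^12, r^16, r^2s, r^6s, r^10s, r^14s, r^18s}; {e, r^4, r^8, r^12, r^16, r^3s, r^7s, r^11s, r^15s, r^19s}; {e, r^4, r^8, r^12, r^16, s, r^4s, r^8s, r^12s, r^16s}; … (5 in all).
So G has 5 subgroups of order 10.

5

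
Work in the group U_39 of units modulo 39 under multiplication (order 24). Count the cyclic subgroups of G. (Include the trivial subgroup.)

A cyclic subgroup of order d is generated by each of its φ(d) elements of order d, so the cyclic subgroups of order d number (#elements of order d)/φ(d).
Cyclic subgroups by order — order 1: 1; order 2: 3; order 3: 1; order 4: 2; order 6: 3; order 12: 2.
Total: 12.

12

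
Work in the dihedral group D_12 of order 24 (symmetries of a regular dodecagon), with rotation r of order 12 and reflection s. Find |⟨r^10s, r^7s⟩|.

8

|⟨r^10s⟩| = 2 and |⟨r^7s⟩| = 2, so |H| is a multiple of lcm(2, 2) = 2 and divides |G| = 24.
Closing under the operation: H = {e, r^3, r^6, r^9, rs, r^4s, r^7s, r^10s}, so |H| = 8.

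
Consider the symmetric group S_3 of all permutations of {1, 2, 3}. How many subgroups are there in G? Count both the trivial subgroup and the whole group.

6

|G| = 6, so by Lagrange every subgroup order divides 6. Divisors: 1, 2, 3, 6.
Subgroups by order — order 1: 1; order 2: 3; order 3: 1; order 6: 1.
Total: 1 + 3 + 1 + 1 = 6.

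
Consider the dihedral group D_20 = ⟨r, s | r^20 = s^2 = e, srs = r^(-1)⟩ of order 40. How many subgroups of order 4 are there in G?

11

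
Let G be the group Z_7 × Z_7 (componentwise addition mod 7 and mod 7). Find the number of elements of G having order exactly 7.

An element (a,b) has order lcm(ord(a), ord(b)); count pairs with lcm equal to 7.
Enumerating gives 48 such elements.

48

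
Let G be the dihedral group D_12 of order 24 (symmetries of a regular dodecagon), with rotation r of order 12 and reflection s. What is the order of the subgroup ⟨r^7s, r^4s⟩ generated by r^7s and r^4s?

8

|⟨r^7s⟩| = 2 and |⟨r^4s⟩| = 2, so |H| is a multiple of lcm(2, 2) = 2 and divides |G| = 24.
Closing under the operation: H = {e, r^3, r^6, r^9, rs, r^4s, r^7s, r^10s}, so |H| = 8.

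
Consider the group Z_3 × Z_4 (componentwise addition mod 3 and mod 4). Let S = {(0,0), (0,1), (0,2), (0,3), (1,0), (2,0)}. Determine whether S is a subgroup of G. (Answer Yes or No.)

No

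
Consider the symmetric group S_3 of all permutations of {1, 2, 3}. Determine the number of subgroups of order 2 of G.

|G| = 6 and 2 | 6, so subgroups of order 2 are possible by Lagrange.
The subgroups of order 2 are: {e, (1 2)}; {e, (1 3)}; {e, (2 3)}.
So G has 3 subgroups of order 2.

3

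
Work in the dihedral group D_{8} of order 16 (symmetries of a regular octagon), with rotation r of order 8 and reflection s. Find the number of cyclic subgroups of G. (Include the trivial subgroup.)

Group the elements of G by the cyclic subgroup they generate; each cyclic subgroup of order d accounts for φ(d) elements.
Cyclic subgroups by order — order 1: 1; order 2: 9; order 4: 1; order 8: 1.
Total: 12.

12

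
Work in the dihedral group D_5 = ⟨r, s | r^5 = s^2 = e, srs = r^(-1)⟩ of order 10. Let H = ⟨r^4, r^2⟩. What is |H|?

|⟨r^4⟩| = 5 and |⟨r^2⟩| = 5, so |H| is a multiple of lcm(5, 5) = 5 and divides |G| = 10.
Closing under the operation: H = {e, r, r^2, r^3, r^4}, so |H| = 5.

5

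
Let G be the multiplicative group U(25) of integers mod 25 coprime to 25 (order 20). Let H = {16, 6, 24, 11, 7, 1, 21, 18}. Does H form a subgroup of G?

No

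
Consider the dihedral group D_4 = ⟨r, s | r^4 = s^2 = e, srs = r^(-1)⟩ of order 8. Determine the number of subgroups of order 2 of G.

5

|G| = 8 and 2 | 8, so subgroups of order 2 are possible by Lagrange.
The subgroups of order 2 are: {e, r^2}; {e, r^2s}; {e, r^3s}; {e, rs}; … (5 in all).
So G has 5 subgroups of order 2.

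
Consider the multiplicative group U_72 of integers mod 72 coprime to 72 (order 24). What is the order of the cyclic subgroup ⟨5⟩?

Compute successive powers of 5 mod 72: 5, 25, 53, 49, 29, 1; 5^6 ≡ 1 (mod 72).
So |⟨5⟩| = 6.

6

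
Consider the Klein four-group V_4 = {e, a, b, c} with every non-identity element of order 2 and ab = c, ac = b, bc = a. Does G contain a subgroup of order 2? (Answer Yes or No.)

2 | 4. A subgroup of order 2 is {e, a}.

Yes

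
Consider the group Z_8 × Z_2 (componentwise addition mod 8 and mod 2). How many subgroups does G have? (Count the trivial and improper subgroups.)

|G| = 16, so by Lagrange every subgroup order divides 16. Divisors: 1, 2, 4, 8, 16.
Subgroups by order — order 1: 1; order 2: 3; order 4: 3; order 8: 3; order 16: 1.
Total: 1 + 3 + 3 + 3 + 1 = 11.

11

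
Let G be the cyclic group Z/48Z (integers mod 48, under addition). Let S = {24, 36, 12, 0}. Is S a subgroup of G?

Yes

|S| = 4 divides |G| = 48, consistent with Lagrange.
S contains the identity, every element's inverse is in S, and S is closed under +: it is a subgroup.
In fact S = ⟨12⟩.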